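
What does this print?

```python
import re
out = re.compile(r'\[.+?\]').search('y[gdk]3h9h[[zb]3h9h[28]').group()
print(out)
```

Lazy quantifiers expand one character at a time until the remainder of the pattern can match.
The match spans [1:6] → '[gdk]'.

[gdk]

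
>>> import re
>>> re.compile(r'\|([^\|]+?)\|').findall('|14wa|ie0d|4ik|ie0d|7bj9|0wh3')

Matches: at [0:6] match '|14wa|', group 1 = '14wa'; at [10:15] match '|4ik|', group 1 = '4ik'; at [19:25] match '|7bj9|', group 1 = '7bj9'.
Because there's exactly one group, `findall` drops the full match and keeps group 1 from each hit.

['14wa', '4ik', '7bj9']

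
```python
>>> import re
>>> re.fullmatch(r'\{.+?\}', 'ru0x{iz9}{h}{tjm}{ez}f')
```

None

For `fullmatch`, every character of the input must be accounted for by the pattern.
Here there's no way to consume every character, so the call returns None.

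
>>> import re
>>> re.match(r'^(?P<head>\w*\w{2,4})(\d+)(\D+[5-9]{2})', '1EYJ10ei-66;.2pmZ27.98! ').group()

'1EYJ10ei-66'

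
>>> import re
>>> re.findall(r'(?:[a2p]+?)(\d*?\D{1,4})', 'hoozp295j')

The pattern matches one or more of one of [a2p] (lazy) (non-capturing group); then zero or more of a digit (lazy), then 1 to 4 of a non-digit (captured).
Lazy quantifiers expand one character at a time until the remainder of the pattern can match.
Scanning left to right: at [4:9] match 'p295j', group 1 = '295j'.
One capturing group, so `findall` returns just the captured substring from the one match — 1 in all.

['295j']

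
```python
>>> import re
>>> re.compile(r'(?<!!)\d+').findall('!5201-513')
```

['201', '513']

`(?!…)`/`(?<!…)` only lets a position through if the neighbouring text does NOT match; no characters are consumed.
Walking the string: at [2:5] → '201'; at [6:9] → '513'.
`findall` yields the raw match text (2 of them) because the pattern has no groups.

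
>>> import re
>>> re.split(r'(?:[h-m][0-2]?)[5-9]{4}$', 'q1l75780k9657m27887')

['q1l75780k9657', '']

The pattern matches a character in [h-m], then optionally a character in [0-2] (non-capturing group); then exactly 4 of a character in [5-9]; then anchored at the end.
Matches to split on: at [13:19] → 'm27887'.
The string is cut at each match, leaving 2 pieces.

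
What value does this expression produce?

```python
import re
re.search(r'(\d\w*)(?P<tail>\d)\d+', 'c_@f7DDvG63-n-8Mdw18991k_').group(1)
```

The pattern matches a digit, then zero or more of a word character (captured); then a digit (captured as 'tail'); then one or more of a digit.
`re.search` tries every starting position until one works.
The match spans [4:11] → '7DDvG63'.
Captured: group 1 = '7DDvG', group 2 = '6'.

'7DDvG'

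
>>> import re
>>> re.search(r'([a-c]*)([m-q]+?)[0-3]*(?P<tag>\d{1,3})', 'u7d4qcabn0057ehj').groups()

('cab', 'n', '57')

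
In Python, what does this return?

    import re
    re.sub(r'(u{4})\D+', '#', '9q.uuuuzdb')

'9q.#'

Each match is replaced by '#'.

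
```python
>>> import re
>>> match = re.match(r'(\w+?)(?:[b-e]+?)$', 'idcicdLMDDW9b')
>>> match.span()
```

`re.match` won't scan ahead — the pattern has to work from the very first character.
The match spans [0:13] → 'idcicdLMDDW9b'.

(0, 13)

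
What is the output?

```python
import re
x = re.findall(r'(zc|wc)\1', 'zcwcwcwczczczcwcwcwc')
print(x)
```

['wc', 'zc', 'wc']

`\1` is not a pattern — it's the concrete string captured by group 1, re-applied verbatim.
One capturing group, so `findall` returns just the captured substring from each match — 3 in all.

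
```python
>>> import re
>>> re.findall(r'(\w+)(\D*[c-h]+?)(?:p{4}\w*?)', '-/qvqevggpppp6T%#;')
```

[('qvqevg', 'g')]

The pattern matches one or more of a word character (captured); then zero or more of a non-digit, then one or more of a character in [c-h] (lazy) (captured); then exactly 4 of a literal 'p', then zero or more of a word character (lazy) (non-capturing group).
Matches: at [2:13] match 'qvqevggpppp', groups = ('qvqevg', 'g').
2 groups means the one result is a tuple of 2 captured strings — 1 here.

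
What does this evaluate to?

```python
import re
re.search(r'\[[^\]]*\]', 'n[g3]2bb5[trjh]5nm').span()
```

(1, 5)

`re.search` tries every starting position until one works.
The match spans [1:5] → '[g3]'.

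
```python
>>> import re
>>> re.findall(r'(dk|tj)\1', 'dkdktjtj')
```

`\1` has to match the exact text group 1 already captured.
One capturing group, so `findall` returns just the captured substring from each match — 2 in all.

['dk', 'tj']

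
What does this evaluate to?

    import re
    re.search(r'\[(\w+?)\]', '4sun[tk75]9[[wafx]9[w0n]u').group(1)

'tk75'

`re.search` tries every starting position until one works.
The match spans [4:10] → '[tk75]'.
Captured: group 1 = 'tk75'.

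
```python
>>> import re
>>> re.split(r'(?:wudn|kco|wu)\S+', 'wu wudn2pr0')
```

['wu ', '']

Matches to split on: at [3:11] → 'wudn2pr0'.
The string is cut at each match, leaving 2 pieces.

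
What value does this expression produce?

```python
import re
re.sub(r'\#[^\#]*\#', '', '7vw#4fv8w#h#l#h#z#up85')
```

Each match is replaced by ''.

'7vwhhup85'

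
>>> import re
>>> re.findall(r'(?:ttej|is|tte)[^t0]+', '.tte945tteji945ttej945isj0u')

['tte945', 'tteji945', 'ttej945isj']

`findall` yields the raw match text (3 of them) because the pattern has no groups.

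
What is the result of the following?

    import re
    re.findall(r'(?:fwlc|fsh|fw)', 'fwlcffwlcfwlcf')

['fwlc', 'fwlc', 'fwlc']

The regex engine tests alternatives in the order written; an earlier branch that matches wins even if a later one would match more.
Walking the string: at [0:4] → 'fwlc'; at [5:9] → 'fwlc'; at [9:13] → 'fwlc'.
No capturing groups, so `findall` returns the 3 full match strings.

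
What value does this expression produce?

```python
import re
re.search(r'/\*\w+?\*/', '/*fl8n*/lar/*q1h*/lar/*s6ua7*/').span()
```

(0, 8)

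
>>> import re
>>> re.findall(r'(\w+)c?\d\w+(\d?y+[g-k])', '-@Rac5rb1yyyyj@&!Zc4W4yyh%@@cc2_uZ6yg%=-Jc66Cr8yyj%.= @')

Multiple groups make `findall` return tuples — one 2-tuple for each match.

[('Rac5rb', 'yj'), ('Zc4W', 'yh'), ('cc', 'yg'), ('Jc66Cr', 'yj')]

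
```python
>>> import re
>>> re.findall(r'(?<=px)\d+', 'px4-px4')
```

The positive lookaround only admits positions where the adjacent text matches; those characters stay outside the span.
Scanning left to right: at [2:3] → '4'; at [6:7] → '4'.
With no groups in the pattern, `findall` gives back each whole match — 2 here.

['4', '4']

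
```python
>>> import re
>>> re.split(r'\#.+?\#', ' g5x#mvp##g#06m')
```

Matches to split on: at [4:9] → '#mvp#'; at [9:12] → '#g#'.
The string is cut at each match, leaving 3 pieces.

[' g5x', '', '06m']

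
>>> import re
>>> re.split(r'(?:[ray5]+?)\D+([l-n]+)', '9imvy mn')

['9imv', 'n', '']

Pattern: one or more of one of [ray5] (lazy) (non-capturing group); then one or more of a non-digit; then one or more of a character in [l-n] (captured).
Matches to split on: at [4:8] → 'y mn'.
The group in the pattern means `split` returns the separators' captures alongside the pieces.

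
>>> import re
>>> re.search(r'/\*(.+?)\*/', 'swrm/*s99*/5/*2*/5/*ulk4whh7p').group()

With the lazy modifier that quantifier settles for the fewest repetitions that let the rest of the pattern succeed (the atoms after it are unaffected and can still be greedy).
The match spans [4:11] → '/*s99*/'.

'/*s99*/'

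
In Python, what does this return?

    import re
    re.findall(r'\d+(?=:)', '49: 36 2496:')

The positive lookaround only admits positions where the adjacent text matches; those characters stay outside the span.
With no groups in the pattern, `findall` gives back each whole match — 2 here.

['49', '2496']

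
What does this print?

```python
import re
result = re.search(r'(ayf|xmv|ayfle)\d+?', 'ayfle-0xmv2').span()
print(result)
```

(7, 11)

The match spans [7:11] → 'xmv2'.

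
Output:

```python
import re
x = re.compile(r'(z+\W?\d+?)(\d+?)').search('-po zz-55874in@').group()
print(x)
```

A non-greedy quantifier consumes as few characters as it can — just enough that the remainder of the pattern still matches from where it stops; whatever follows it matches normally.
The match spans [4:9] → 'zz-55'.

zz-55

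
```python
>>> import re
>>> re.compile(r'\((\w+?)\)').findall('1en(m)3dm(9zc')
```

Matches: at [3:6] match '(m)', group 1 = 'm'.
With a single group, `findall` returns only what that group captured — 1 item.

['m']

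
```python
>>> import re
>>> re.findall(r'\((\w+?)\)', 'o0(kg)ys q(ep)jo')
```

['kg', 'ep']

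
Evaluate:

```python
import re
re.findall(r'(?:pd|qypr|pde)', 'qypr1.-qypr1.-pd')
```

With no groups in the pattern, `findall` gives back each whole match — 3 here.

['qypr', 'qypr', 'pd']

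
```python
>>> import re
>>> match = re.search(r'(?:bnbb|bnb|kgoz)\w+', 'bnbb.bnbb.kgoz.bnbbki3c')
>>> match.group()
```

The match spans [0:4] → 'bnbb'.

'bnbb'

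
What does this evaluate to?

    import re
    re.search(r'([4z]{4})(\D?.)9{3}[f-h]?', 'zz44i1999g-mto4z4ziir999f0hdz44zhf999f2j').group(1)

'zz44'

The match spans [0:10] → 'zz44i1999g'.
Captured: group 1 = 'zz44', group 2 = 'i1'.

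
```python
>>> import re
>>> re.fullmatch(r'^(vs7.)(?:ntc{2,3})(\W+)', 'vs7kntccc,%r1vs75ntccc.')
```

Pattern: anchored at the start of the string; then the literal 'vs7', then any character (captured); then the literal 'nt', then 2 to 3 of a literal 'c' (non-capturing group); then one or more of a non-word character (captured).
`re.fullmatch` is like wrapping the pattern in `^…$` (in single-line mode).
Here there's no way to consume every character, so the call returns None.

None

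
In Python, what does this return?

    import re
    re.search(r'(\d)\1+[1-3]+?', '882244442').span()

`\1` is not a pattern — it's the concrete string captured by group 1, re-applied verbatim.
Unlike `match`, `search` isn't anchored — it looks for the pattern anywhere in the string.
The match spans [0:3] → '882'.
Captured: group 1 = '8'.

(0, 3)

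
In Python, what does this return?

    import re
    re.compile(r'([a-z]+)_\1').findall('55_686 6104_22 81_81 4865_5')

[]

With a single group, `findall` returns only what that group captured — 0 items.
Nothing in the string satisfies the pattern, so the list is empty.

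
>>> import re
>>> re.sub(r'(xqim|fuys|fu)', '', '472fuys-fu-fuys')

'472--'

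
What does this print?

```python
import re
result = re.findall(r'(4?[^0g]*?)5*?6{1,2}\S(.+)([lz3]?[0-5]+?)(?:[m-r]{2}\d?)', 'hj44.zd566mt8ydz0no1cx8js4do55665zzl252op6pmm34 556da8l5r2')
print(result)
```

This matches optionally the literal '4', then zero or more of any character except [0g] (lazy) (captured); then zero or more of the literal '5' (lazy), then 1 to 2 of a literal '6'; then a non-whitespace character; then one or more of any character (captured); then optionally one of [lz3], then one or more of a character in [0-5] (lazy) (captured); then exactly 2 of a character in [m-r], then optionally a digit (non-capturing group).
A `+?`/`*?`/`{m,n}?` starts at its minimum and grows only as far as needed for what follows to match.
Walking the string: at [0:42] match 'hj44.zd566mt8ydz0no1cx8js4do55665zzl252op6', groups = ('hj44.zd', 't8ydz0no1cx8js4do55665zzl25', '2').
Multiple groups make `findall` return tuples — one 3-tuple for the one match.

[('hj44.zd', 't8ydz0no1cx8js4do55665zzl25', '2')]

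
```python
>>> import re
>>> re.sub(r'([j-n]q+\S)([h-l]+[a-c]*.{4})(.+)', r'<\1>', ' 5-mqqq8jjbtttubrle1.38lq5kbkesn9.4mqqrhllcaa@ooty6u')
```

The pattern matches a character in [j-n], then one or more of a literal 'q', then a non-whitespace character (captured); then one or more of a character in [h-l], then zero or more of a character in [a-c], then exactly 4 of any character (captured); then one or more of any character (captured).
Matches: at [3:52] → 'mqqq8jjbtttubrle1.38lq5kbkesn9.4mqqrhllcaa@ooty6u'.
The replacement refers to a captured group, so each match is rewritten using its own captured text.

' 5-<mqqq8>'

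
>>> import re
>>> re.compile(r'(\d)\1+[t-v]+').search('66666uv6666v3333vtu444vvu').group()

A backreference is literal: `\1` must see the identical characters the first group matched.
`re.search` tries every starting position until one works.
The match spans [0:7] → '66666uv'.
Captured: group 1 = '6'.

'66666uv'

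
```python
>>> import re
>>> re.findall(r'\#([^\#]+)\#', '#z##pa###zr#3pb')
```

One capturing group, so `findall` returns just the captured substring from each match — 3 in all.

['z', 'pa', 'zr']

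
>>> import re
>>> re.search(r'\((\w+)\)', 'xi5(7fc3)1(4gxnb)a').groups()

('7fc3',)

`re.search` scans for the first position where the pattern succeeds.
The match spans [3:9] → '(7fc3)'.
Captured: group 1 = '7fc3'.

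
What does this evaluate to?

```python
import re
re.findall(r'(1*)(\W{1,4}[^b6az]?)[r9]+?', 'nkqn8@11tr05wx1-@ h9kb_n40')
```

[('1', '-@ h')]

Pattern: zero or more of a literal '1' (captured); then 1 to 4 of a non-word character, then optionally any character except [b6az] (captured); then one or more of one of [r9] (lazy).
`findall` packs the 2 group values into a tuple for every match.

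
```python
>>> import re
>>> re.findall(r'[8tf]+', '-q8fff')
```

No capturing groups, so `findall` returns the 1 full match string.

['8fff']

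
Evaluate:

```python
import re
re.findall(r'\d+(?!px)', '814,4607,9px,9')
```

Because the assertion is negative and zero-width, positions next to the forbidden text are skipped.
`findall` yields the raw match text (3 of them) because the pattern has no groups.

['814', '4607', '9']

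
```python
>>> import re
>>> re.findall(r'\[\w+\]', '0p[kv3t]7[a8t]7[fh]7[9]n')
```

Scanning left to right: at [2:8] → '[kv3t]'; at [9:14] → '[a8t]'; at [15:19] → '[fh]'; at [20:23] → '[9]'.
Since nothing is captured, `findall` lists the 4 matched substrings directly.

['[kv3t]', '[a8t]', '[fh]', '[9]']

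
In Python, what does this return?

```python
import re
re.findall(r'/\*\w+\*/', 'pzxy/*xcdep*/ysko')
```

Since nothing is captured, `findall` lists the 1 matched substring directly.

['/*xcdep*/']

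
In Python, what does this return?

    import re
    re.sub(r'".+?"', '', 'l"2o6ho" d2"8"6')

With the lazy modifier that quantifier settles for the fewest repetitions that let the rest of the pattern succeed (the atoms after it are unaffected and can still be greedy).
Every occurrence is swapped for ''.

'l d26'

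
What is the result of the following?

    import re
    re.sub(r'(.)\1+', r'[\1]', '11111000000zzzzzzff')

`\1` has to match the exact text group 1 already captured.
Matches: at [0:5] → '11111'; at [5:11] → '000000'; at [11:17] → 'zzzzzz'; at [17:19] → 'ff'.
Each match is replaced using the text its own group 1 captured.

'[1][0][z][f]'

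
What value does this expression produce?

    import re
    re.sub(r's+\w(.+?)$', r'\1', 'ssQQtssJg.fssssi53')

'QtssJg.fssssi53'

This matches one or more of the literal 's', then a word character; then one or more of any character (lazy) (captured); then anchored at the end.
`\1` in the replacement pulls in group 1's text for each match.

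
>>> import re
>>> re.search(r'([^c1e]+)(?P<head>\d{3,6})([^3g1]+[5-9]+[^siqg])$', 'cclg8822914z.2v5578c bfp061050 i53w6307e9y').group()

'050 i53w6307e9y'

The pattern matches one or more of any character except [c1e] (captured); then 3 to 6 of a digit (captured as 'head'); then one or more of any character except [3g1], then one or more of a character in [5-9], then any character except [siqg] (captured); then anchored at the end.
Unlike `match`, `search` isn't anchored — it looks for the pattern anywhere in the string.
The match spans [27:42] → '050 i53w6307e9y'.
Captured: group 1 = '050 i53w6', group 2 = '307', group 3 = 'e9y'.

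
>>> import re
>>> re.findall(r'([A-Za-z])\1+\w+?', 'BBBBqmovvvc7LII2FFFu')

`\1` has to match the exact text group 1 already captured.
One capturing group, so `findall` returns just the captured substring from each match — 4 in all.

['B', 'v', 'I', 'F']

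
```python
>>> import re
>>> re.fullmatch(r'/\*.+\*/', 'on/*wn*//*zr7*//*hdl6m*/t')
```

None

`fullmatch` succeeds only if the pattern covers the string from start to end.
Here the pattern can't cover the whole string, so the call returns None.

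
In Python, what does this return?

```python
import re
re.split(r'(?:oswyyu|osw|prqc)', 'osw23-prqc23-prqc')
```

['', '23-', '23-', '']

Matches to split on: at [0:3] → 'osw'; at [6:10] → 'prqc'; at [13:17] → 'prqc'.
Each match becomes a cut point; 4 segments remain.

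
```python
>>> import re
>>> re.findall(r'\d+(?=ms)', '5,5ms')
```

['5']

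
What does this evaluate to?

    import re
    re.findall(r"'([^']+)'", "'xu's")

Because there's exactly one group, `findall` drops the full match and keeps group 1 from the one hit.

['xu']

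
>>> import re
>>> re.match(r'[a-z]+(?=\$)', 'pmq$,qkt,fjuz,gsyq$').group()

'pmq'

The `(?=…)`/`(?<=…)` assertion just peeks at neighbouring text; it doesn't advance the match position.
With `match`, the pattern is implicitly anchored at the beginning.
The match spans [0:3] → 'pmq'.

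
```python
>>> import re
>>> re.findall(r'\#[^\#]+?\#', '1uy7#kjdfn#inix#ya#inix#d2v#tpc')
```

Scanning left to right: at [4:11] → '#kjdfn#'; at [15:19] → '#ya#'; at [23:28] → '#d2v#'.
Since nothing is captured, `findall` lists the 3 matched substrings directly.

['#kjdfn#', '#ya#', '#d2v#']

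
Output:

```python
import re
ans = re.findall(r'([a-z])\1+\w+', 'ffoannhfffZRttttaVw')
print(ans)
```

A backreference is literal: `\1` must see the identical characters the first group matched.
`findall` collects group 1 from the one match (1 total).

['f']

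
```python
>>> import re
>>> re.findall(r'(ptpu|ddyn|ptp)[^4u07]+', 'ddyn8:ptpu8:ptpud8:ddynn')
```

One capturing group, so `findall` returns just the captured substring from each match — 2 in all.

['ddyn', 'ptpu']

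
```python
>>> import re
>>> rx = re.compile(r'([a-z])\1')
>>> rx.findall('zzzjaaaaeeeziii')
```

After group 1 captures some text, `\1` only succeeds where that same text appears again.
Scanning left to right: at [0:2] match 'zz', group 1 = 'z'; at [4:6] match 'aa', group 1 = 'a'; at [6:8] match 'aa', group 1 = 'a'; at [8:10] match 'ee', group 1 = 'e'; at [12:14] match 'ii', group 1 = 'i'.
`findall` collects group 1 from each match (5 total).

['z', 'a', 'a', 'e', 'i']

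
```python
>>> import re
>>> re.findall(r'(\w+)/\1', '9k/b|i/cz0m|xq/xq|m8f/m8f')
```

The backreference `\1` re-matches whatever the first group consumed, character for character.
Walking the string: at [12:17] match 'xq/xq', group 1 = 'xq'; at [18:25] match 'm8f/m8f', group 1 = 'm8f'.
Because there's exactly one group, `findall` drops the full match and keeps group 1 from each hit.

['xq', 'm8f']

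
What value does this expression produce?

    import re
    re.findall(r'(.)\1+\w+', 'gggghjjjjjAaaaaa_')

`\1` has to match the exact text group 1 already captured.
Matches: at [0:17] match 'gggghjjjjjAaaaaa_', group 1 = 'g'.
With a single group, `findall` returns only what that group captured — 1 item.

['g']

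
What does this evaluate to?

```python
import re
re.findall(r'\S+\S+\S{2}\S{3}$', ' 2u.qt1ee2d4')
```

['2u.qt1ee2d4']

This matches one or more of a non-whitespace character, then one or more of a non-whitespace character; then exactly 2 of a non-whitespace character, then exactly 3 of a non-whitespace character; then anchored at the end.
Walking the string: at [1:12] → '2u.qt1ee2d4'.
With no groups in the pattern, `findall` gives back each whole match — 1 here.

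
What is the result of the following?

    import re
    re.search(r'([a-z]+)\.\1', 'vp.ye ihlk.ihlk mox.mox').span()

(6, 15)

After group 1 captures some text, `\1` only succeeds where that same text appears again.
`re.search` scans for the first position where the pattern succeeds.
The match spans [6:15] → 'ihlk.ihlk'.
Captured: group 1 = 'ihlk'.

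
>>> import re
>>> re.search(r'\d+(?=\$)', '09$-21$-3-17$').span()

The `(?=…)`/`(?<=…)` assertion just peeks at neighbouring text; it doesn't advance the match position.
The match spans [0:2] → '09'.

(0, 2)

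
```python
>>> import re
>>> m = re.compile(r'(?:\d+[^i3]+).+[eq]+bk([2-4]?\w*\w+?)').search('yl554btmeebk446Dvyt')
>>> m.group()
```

'554btmeebk446Dvyt'

The match spans [2:19] → '554btmeebk446Dvyt'.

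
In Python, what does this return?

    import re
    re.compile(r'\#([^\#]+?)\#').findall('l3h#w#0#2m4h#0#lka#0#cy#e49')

Walking the string: at [3:6] match '#w#', group 1 = 'w'; at [7:13] match '#2m4h#', group 1 = '2m4h'; at [14:19] match '#lka#', group 1 = 'lka'; at [20:24] match '#cy#', group 1 = 'cy'.
Because there's exactly one group, `findall` drops the full match and keeps group 1 from each hit.

['w', '2m4h', 'lka', 'cy']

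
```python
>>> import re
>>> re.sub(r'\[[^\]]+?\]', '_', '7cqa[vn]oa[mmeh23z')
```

'7cqa_oa[mmeh23z'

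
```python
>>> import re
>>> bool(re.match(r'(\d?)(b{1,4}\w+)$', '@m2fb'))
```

This matches optionally a digit (captured); then 1 to 4 of the literal 'b', then one or more of a word character (captured); then anchored at the end.
`re.match` won't scan ahead — the pattern has to work from the very first character.
Here the string doesn't start with a match, so the call returns None, and `bool(None)` is False.

False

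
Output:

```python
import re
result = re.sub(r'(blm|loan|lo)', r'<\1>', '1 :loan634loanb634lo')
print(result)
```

1 :<loan>634<loan>b634<lo>

Branches in `(...|...)` are attempted left-to-right; the first branch that allows the whole pattern to succeed is taken.
The replacement refers to a captured group, so each match is rewritten using its own captured text.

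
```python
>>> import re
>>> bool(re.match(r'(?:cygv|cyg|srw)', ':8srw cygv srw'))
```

False

`re.match` won't scan ahead — the pattern has to work from the very first character.
Here the pattern fails at index 0, so the call returns None, and `bool(None)` is False.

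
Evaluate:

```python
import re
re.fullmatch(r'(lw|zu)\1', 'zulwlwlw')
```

`\1` has to match the exact text group 1 already captured.
`re.fullmatch` is like wrapping the pattern in `^…$` (in single-line mode).
Here there's no way to consume every character, so the call returns None.

None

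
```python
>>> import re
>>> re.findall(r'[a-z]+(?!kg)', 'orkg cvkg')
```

['orkg', 'cvkg']

A negative assertion filters positions out without eating any characters.
Since nothing is captured, `findall` lists the 2 matched substrings directly.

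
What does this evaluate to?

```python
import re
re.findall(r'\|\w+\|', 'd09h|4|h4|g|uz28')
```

['|4|', '|g|']

Walking the string: at [4:7] → '|4|'; at [9:12] → '|g|'.
Since nothing is captured, `findall` lists the 2 matched substrings directly.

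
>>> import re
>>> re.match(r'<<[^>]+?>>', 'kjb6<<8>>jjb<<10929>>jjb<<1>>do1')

`re.match` won't scan ahead — the pattern has to work from the very first character.
Here position 0 doesn't satisfy it, so the call returns None.

None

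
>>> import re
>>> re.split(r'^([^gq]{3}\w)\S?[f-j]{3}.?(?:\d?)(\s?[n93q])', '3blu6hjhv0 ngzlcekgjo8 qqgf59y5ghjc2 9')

['', '3blu', ' n', 'gzlcekgjo8 qqgf59y5ghjc2 9']

This matches anchored at the start of the string; then exactly 3 of any character except [gq], then a word character (captured); then optionally a non-whitespace character, then exactly 3 of a character in [f-j], then optionally any character; then optionally a digit (non-capturing group); then optionally whitespace, then one of [n93q] (captured).
With a capturing group present, the delimiter's captured portion is kept in the result list.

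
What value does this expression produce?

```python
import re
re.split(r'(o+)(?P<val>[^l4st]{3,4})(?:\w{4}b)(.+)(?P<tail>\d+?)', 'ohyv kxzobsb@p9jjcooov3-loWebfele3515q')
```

The pattern matches one or more of a literal 'o' (captured); then 3 to 4 of any character except [l4st] (captured as 'val'); then exactly 4 of a word character, then the literal 'b' (non-capturing group); then one or more of any character (captured); then one or more of a digit (lazy) (captured as 'tail').
Because the pattern has a capturing group, `split` also inserts each captured text between the pieces.

['', 'o', 'hyv ', 'sb@p9jjcooov3-loWebfele351', '5', 'q']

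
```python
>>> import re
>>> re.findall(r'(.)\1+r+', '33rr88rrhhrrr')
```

['3', '8', 'h']

A backreference is literal: `\1` must see the identical characters the first group matched.
Matches: at [0:4] match '33rr', group 1 = '3'; at [4:8] match '88rr', group 1 = '8'; at [8:13] match 'hhrrr', group 1 = 'h'.
Because there's exactly one group, `findall` drops the full match and keeps group 1 from each hit.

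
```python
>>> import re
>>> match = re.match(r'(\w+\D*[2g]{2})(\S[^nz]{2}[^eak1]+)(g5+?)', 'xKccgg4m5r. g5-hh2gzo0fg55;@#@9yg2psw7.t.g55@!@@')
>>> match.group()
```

With `match`, the pattern is implicitly anchored at the beginning.
The match spans [0:43] → 'xKccgg4m5r. g5-hh2gzo0fg55;@#@9yg2psw7.t.g5'.

'xKccgg4m5r. g5-hh2gzo0fg55;@#@9yg2psw7.t.g5'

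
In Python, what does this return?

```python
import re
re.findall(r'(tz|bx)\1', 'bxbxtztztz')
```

['bx', 'tz']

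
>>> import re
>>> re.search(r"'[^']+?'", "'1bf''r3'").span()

(0, 5)

The match spans [0:5] → "'1bf'".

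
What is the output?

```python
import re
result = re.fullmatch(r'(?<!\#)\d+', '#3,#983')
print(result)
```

`re.fullmatch` requires the pattern to consume the entire string.
Here the string isn't matched end-to-end, so the call returns None.

None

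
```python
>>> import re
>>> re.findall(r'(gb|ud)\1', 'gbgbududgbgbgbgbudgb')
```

`\1` is not a pattern — it's the concrete string captured by group 1, re-applied verbatim.
Matches: at [0:4] match 'gbgb', group 1 = 'gb'; at [4:8] match 'udud', group 1 = 'ud'; at [8:12] match 'gbgb', group 1 = 'gb'; at [12:16] match 'gbgb', group 1 = 'gb'.
`findall` collects group 1 from each match (4 total).

['gb', 'ud', 'gb', 'gb']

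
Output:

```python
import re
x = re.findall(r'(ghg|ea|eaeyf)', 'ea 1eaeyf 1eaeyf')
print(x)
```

Alternation tries branches left to right and keeps the first one that lets the overall match succeed at that position.
With a single group, `findall` returns only what that group captured — 3 items.

['ea', 'ea', 'ea']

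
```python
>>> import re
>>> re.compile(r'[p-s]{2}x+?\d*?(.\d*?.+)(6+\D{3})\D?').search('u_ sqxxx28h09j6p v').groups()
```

('xx28h09j', '6p v')

Pattern: exactly 2 of a character in [p-s], then one or more of a literal 'x' (lazy), then zero or more of a digit (lazy); then any character, then zero or more of a digit (lazy), then one or more of any character (captured); then one or more of the literal '6', then exactly 3 of a non-digit (captured); then optionally a non-digit.
With the lazy modifier that quantifier settles for the fewest repetitions that let the rest of the pattern succeed (the atoms after it are unaffected and can still be greedy).
Unlike `match`, `search` isn't anchored — it looks for the pattern anywhere in the string.
The match spans [3:18] → 'sqxxx28h09j6p v'.
Captured: group 1 = 'xx28h09j', group 2 = '6p v'.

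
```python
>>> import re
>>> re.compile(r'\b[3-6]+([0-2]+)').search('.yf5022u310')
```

The pattern matches a word boundary (`\b`, zero-width); then one or more of a character in [3-6]; then one or more of a character in [0-2] (captured).
`re.search` scans for the first position where the pattern succeeds.
Here nothing in the string fits, so the call returns None.

None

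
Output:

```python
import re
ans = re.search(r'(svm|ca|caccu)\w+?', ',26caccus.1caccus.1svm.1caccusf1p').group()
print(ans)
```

cac

Alternation isn't longest-match — the leftmost alternative that fits at this position is chosen.
`re.search` tries every starting position until one works.
The match spans [3:6] → 'cac'.
Captured: group 1 = 'ca'.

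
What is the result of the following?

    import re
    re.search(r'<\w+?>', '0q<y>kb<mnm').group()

'<y>'

`search` walks the string left to right and returns the first match it finds.
The match spans [2:5] → '<y>'.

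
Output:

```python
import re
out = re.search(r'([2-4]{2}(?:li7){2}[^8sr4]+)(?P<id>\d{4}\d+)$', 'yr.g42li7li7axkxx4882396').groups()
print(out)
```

('42li7li7axkxx', '4882396')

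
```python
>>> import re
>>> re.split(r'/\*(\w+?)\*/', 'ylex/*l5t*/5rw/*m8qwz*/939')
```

['ylex', 'l5t', '5rw', 'm8qwz', '939']

Matches to split on: at [4:11] → '/*l5t*/'; at [14:23] → '/*m8qwz*/'.
Because the pattern has a capturing group, `split` also inserts each captured text between the pieces.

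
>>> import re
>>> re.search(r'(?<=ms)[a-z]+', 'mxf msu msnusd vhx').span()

(6, 7)

Because the assertion is zero-width, the text it checks is not consumed and won't appear in the result.
The match spans [6:7] → 'u'.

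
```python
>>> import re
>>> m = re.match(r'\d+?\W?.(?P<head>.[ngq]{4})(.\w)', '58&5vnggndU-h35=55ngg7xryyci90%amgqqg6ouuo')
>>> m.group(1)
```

'vnggn'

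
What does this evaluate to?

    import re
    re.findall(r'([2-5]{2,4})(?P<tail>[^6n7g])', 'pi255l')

`findall` packs the 2 group values into a tuple for every match.

[('255', 'l')]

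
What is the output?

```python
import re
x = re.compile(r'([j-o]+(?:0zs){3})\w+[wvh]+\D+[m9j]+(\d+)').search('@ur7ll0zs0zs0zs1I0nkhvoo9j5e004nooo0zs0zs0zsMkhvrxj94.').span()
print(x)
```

(4, 53)

Pattern: one or more of a character in [j-o], then the literal '0zs' repeated 3 times (captured); then one or more of a word character; then one or more of one of [wvh], then one or more of a non-digit, then one or more of one of [m9j]; then one or more of a digit (captured).
Unlike `match`, `search` isn't anchored — it looks for the pattern anywhere in the string.
The match spans [4:53] → 'll0zs0zs0zs1I0nkhvoo9j5e004nooo0zs0zs0zsMkhvrxj94'.
Captured: group 1 = 'll0zs0zs0zs', group 2 = '4'.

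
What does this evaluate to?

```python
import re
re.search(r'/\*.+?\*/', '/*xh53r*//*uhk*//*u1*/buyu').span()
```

(0, 9)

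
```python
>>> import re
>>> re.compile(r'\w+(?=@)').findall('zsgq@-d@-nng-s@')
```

Lookahead/lookbehind check context without consuming it, so the matched span excludes the asserted characters.
No capturing groups, so `findall` returns the 3 full match strings.

['zsgq', 'd', 's']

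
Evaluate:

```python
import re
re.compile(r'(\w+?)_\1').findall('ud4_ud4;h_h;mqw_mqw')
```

`\1` is not a pattern — it's the concrete string captured by group 1, re-applied verbatim.
Because there's exactly one group, `findall` drops the full match and keeps group 1 from each hit.

['ud4', 'h', 'mqw']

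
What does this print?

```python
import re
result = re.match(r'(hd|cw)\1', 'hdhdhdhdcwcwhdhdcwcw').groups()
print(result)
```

A backreference is literal: `\1` must see the identical characters the first group matched.
`re.match` only tries the pattern at the start of the string.
The match spans [0:4] → 'hdhd'.
Captured: group 1 = 'hd'.

('hd',)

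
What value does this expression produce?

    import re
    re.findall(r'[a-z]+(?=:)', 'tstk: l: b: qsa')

['tstk', 'l', 'b']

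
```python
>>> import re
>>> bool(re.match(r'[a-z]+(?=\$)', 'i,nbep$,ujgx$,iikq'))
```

False

`re.match` won't scan ahead — the pattern has to work from the very first character.
Here the pattern fails at index 0, so the call returns None, and `bool(None)` is False.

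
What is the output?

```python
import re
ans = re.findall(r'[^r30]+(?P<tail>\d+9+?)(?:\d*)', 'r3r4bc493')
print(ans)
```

This matches one or more of any character except [r30]; then one or more of a digit, then one or more of a literal '9' (lazy) (captured as 'tail'); then zero or more of a digit (non-capturing group).
Scanning left to right: at [3:9] match '4bc493', group 1 = '49'.
One capturing group, so `findall` returns just the captured substring from the one match — 1 in all.

['49']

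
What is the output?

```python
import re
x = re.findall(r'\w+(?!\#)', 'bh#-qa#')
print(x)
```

`(?!…)`/`(?<!…)` only lets a position through if the neighbouring text does NOT match; no characters are consumed.
Since nothing is captured, `findall` lists the 2 matched substrings directly.

['b', 'q']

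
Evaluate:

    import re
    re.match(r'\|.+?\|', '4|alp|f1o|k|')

None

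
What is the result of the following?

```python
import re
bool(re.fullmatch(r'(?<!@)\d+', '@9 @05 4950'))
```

The negative lookaround is zero-width — it rules out positions where the adjacent text would match, without consuming anything.
`re.fullmatch` requires the pattern to consume the entire string.
Here there's no way to consume every character, so the call returns None, and `bool(None)` is False.

False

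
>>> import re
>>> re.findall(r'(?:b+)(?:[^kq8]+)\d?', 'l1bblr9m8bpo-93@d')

Pattern: one or more of a literal 'b' (non-capturing group); then one or more of any character except [kq8] (non-capturing group); then optionally a digit.
Walking the string: at [2:9] → 'bblr9m8'; at [9:17] → 'bpo-93@d'.
With no groups in the pattern, `findall` gives back each whole match — 2 here.

['bblr9m8', 'bpo-93@d']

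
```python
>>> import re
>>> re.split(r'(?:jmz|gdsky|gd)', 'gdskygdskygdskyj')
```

['', '', '', 'j']

Alternation isn't longest-match — the leftmost alternative that fits at this position is chosen.
Matches to split on: at [0:5] → 'gdsky'; at [5:10] → 'gdsky'; at [10:15] → 'gdsky'.
Each match becomes a cut point; 4 segments remain.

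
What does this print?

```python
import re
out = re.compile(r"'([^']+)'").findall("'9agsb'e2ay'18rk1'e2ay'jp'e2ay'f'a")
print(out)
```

Matches: at [0:7] match "'9agsb'", group 1 = '9agsb'; at [11:18] match "'18rk1'", group 1 = '18rk1'; at [22:26] match "'jp'", group 1 = 'jp'; at [30:33] match "'f'", group 1 = 'f'.
`findall` collects group 1 from each match (4 total).

['9agsb', '18rk1', 'jp', 'f']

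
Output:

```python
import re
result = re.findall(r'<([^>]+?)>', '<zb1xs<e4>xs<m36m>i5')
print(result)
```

Walking the string: at [0:10] match '<zb1xs<e4>', group 1 = 'zb1xs<e4'; at [12:18] match '<m36m>', group 1 = 'm36m'.
With a single group, `findall` returns only what that group captured — 2 items.

['zb1xs<e4', 'm36m']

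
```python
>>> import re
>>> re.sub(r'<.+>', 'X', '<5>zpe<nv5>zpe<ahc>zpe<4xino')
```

'Xzpe<4xino'

`sub` substitutes 'X' at each match site.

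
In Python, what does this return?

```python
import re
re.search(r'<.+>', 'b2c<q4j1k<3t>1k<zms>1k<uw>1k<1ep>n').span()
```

`re.search` scans for the first position where the pattern succeeds.
The match spans [3:33] → '<q4j1k<3t>1k<zms>1k<uw>1k<1ep>'.

(3, 33)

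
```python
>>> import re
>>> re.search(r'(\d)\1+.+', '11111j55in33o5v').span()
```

(0, 15)

The backreference `\1` re-matches whatever the first group consumed, character for character.
`search` walks the string left to right and returns the first match it finds.
The match spans [0:15] → '11111j55in33o5v'.
Captured: group 1 = '1'.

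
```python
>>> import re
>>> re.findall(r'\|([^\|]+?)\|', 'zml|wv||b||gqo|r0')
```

['wv', 'b', 'gqo']

Matches: at [3:7] match '|wv|', group 1 = 'wv'; at [7:10] match '|b|', group 1 = 'b'; at [10:15] match '|gqo|', group 1 = 'gqo'.
With a single group, `findall` returns only what that group captured — 3 items.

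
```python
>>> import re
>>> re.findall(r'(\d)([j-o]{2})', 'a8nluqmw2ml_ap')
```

With 2 capturing groups, `findall` returns a 2-tuple per match.

[('8', 'nl'), ('2', 'ml')]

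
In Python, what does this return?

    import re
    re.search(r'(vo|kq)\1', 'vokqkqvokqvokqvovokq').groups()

The backreference `\1` re-matches whatever the first group consumed, character for character.
Unlike `match`, `search` isn't anchored — it looks for the pattern anywhere in the string.
The match spans [2:6] → 'kqkq'.
Captured: group 1 = 'kq'.

('kq',)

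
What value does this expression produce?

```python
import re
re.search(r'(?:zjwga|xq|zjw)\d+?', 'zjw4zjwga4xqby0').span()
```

(0, 4)

The match spans [0:4] → 'zjw4'.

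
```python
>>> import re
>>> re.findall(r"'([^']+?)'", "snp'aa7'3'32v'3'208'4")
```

['aa7', '32v', '208']

Scanning left to right: at [3:8] match "'aa7'", group 1 = 'aa7'; at [9:14] match "'32v'", group 1 = '32v'; at [15:20] match "'208'", group 1 = '208'.
With a single group, `findall` returns only what that group captured — 3 items.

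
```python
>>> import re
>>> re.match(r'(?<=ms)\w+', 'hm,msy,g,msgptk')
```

`match` is anchored at position 0; if the pattern doesn't fit there, it returns None.
Here the pattern fails at index 0, so the call returns None.

None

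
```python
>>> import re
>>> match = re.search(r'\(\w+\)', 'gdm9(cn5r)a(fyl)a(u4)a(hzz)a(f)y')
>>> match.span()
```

(4, 10)

Unlike `match`, `search` isn't anchored — it looks for the pattern anywhere in the string.
The match spans [4:10] → '(cn5r)'.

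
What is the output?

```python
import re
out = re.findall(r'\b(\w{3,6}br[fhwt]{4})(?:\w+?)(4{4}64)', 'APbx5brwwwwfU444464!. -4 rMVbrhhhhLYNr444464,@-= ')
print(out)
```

The pattern matches a word boundary (`\b`, zero-width); then 3 to 6 of a word character, then the literal 'br', then exactly 4 of one of [fhwt] (captured); then one or more of a word character (lazy) (non-capturing group); then exactly 4 of the literal '4', then the literal '64' (captured).
Walking the string: at [0:19] match 'APbx5brwwwwfU444464', groups = ('APbx5brwwww', '444464'); at [25:44] match 'rMVbrhhhhLYNr444464', groups = ('rMVbrhhhh', '444464').
With 2 capturing groups, `findall` returns a 2-tuple per match.

[('APbx5brwwww', '444464'), ('rMVbrhhhh', '444464')]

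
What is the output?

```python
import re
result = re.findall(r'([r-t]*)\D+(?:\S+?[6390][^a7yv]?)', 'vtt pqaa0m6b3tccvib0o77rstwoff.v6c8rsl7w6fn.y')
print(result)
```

['', 't', 'rs']

Pattern: zero or more of a character in [r-t] (captured); then one or more of a non-digit; then one or more of a non-whitespace character (lazy), then one of [6390], then optionally any character except [a7yv] (non-capturing group).
Lazy quantifiers expand one character at a time until the remainder of the pattern can match.
Walking the string: at [0:12] match 'vtt pqaa0m6b', group 1 = ''; at [13:34] match 'tccvib0o77rstwoff.v6c', group 1 = 't'; at [35:42] match 'rsl7w6f', group 1 = 'rs'.
`findall` collects group 1 from each match (3 total).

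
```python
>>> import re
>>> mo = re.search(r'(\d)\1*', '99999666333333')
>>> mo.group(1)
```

'9'

A backreference is literal: `\1` must see the identical characters the first group matched.
`search` walks the string left to right and returns the first match it finds.
The match spans [0:5] → '99999'.
Captured: group 1 = '9'.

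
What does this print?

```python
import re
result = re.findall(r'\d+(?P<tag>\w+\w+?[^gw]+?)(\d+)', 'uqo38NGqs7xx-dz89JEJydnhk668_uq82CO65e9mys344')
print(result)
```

This matches one or more of a digit; then one or more of a word character, then one or more of a word character (lazy), then one or more of any character except [gw] (lazy) (captured as 'tag'); then one or more of a digit (captured).
Because the quantifier is non-greedy, it stops expanding at the earliest point where the rest of the pattern can succeed.
Matches: at [3:17] match '38NGqs7xx-dz89', groups = ('NGqs7xx-dz', '89'); at [25:45] match '668_uq82CO65e9mys344', groups = ('_uq82CO65e9mys34', '4').
2 groups means each result is a tuple of 2 captured strings — 2 here.

[('NGqs7xx-dz', '89'), ('_uq82CO65e9mys34', '4')]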